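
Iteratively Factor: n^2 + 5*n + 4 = (n + 1)*(n + 4)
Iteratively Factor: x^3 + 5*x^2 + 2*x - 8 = (x + 2)*(x^2 + 3*x - 4) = (x + 2)*(x + 4)*(x - 1)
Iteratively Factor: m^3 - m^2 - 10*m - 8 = (m + 1)*(m^2 - 2*m - 8) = (m - 4)*(m + 1)*(m + 2)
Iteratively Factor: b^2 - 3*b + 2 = (b - 1)*(b - 2)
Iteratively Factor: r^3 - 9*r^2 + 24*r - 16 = (r - 4)*(r^2 - 5*r + 4) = (r - 4)^2*(r - 1)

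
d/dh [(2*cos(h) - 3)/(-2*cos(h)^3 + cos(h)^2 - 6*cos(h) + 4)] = 8*(-6*cos(h) + 5*cos(2*h) - cos(3*h) + 10)*sin(h)/(15*cos(h) - cos(2*h) + cos(3*h) - 9)^2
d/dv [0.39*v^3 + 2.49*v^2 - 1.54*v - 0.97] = 1.17*v^2 + 4.98*v - 1.54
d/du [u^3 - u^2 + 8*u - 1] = 3*u^2 - 2*u + 8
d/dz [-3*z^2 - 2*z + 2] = -6*z - 2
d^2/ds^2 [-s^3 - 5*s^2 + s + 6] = -6*s - 10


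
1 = 1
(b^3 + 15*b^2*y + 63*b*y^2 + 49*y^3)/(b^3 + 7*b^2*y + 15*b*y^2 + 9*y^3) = (b^2 + 14*b*y + 49*y^2)/(b^2 + 6*b*y + 9*y^2)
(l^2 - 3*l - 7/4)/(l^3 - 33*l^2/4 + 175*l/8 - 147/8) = 2*(2*l + 1)/(4*l^2 - 19*l + 21)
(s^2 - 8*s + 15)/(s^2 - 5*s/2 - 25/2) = 2*(s - 3)/(2*s + 5)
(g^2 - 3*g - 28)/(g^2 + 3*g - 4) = (g - 7)/(g - 1)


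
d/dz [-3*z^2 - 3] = -6*z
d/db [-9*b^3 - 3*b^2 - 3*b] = -27*b^2 - 6*b - 3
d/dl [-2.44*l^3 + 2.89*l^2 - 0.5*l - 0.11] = -7.32*l^2 + 5.78*l - 0.5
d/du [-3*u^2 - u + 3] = -6*u - 1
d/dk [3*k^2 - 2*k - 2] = 6*k - 2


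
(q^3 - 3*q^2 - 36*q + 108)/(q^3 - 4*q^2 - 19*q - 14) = (-q^3 + 3*q^2 + 36*q - 108)/(-q^3 + 4*q^2 + 19*q + 14)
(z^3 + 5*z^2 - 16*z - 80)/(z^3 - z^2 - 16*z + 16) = (z + 5)/(z - 1)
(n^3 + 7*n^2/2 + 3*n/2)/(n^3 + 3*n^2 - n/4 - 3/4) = 2*n/(2*n - 1)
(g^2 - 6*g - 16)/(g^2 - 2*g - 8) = (g - 8)/(g - 4)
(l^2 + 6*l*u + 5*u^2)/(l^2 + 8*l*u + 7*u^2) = (l + 5*u)/(l + 7*u)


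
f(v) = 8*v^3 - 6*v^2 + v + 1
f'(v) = 24*v^2 - 12*v + 1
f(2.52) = 93.44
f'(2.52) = 123.17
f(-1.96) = -84.25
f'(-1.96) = 116.72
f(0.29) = 0.98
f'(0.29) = -0.46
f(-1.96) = -84.25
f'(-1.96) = 116.72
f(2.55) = 97.19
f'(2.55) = 126.46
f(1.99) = 42.27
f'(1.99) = 72.16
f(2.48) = 88.60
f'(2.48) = 118.85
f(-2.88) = -242.75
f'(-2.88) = 234.63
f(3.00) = 166.00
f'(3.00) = 181.00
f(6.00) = 1519.00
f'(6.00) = 793.00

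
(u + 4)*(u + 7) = u^2 + 11*u + 28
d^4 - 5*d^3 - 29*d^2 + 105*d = d*(d - 7)*(d - 3)*(d + 5)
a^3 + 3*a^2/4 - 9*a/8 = a*(a - 3/4)*(a + 3/2)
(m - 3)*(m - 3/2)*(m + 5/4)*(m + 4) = m^4 + 3*m^3/4 - 113*m^2/8 + 9*m/8 + 45/2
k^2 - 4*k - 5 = (k - 5)*(k + 1)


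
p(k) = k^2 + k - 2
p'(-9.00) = -17.00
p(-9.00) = 70.00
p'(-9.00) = -17.00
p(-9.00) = 70.00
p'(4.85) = 10.70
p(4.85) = 26.37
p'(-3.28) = -5.56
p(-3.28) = 5.48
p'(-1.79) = -2.58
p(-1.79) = -0.59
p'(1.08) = 3.16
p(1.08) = 0.25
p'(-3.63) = -6.26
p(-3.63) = 7.55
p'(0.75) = 2.50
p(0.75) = -0.69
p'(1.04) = 3.08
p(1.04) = 0.12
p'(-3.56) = -6.12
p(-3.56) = 7.11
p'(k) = 2*k + 1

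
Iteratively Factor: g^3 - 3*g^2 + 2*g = (g - 2)*(g^2 - g) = g*(g - 2)*(g - 1)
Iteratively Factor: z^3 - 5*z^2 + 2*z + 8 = (z - 2)*(z^2 - 3*z - 4) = (z - 4)*(z - 2)*(z + 1)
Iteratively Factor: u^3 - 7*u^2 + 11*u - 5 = (u - 5)*(u^2 - 2*u + 1) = (u - 5)*(u - 1)*(u - 1)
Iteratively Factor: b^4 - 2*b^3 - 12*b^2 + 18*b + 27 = (b + 3)*(b^3 - 5*b^2 + 3*b + 9) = (b + 1)*(b + 3)*(b^2 - 6*b + 9) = (b - 3)*(b + 1)*(b + 3)*(b - 3)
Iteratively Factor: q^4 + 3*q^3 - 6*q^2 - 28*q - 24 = (q + 2)*(q^3 + q^2 - 8*q - 12) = (q - 3)*(q + 2)*(q^2 + 4*q + 4) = (q - 3)*(q + 2)^2*(q + 2)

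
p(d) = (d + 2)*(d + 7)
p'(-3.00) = 3.00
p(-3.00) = -4.00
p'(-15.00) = -21.00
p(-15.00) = 104.00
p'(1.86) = 12.72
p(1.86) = 34.20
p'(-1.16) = 6.68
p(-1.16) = 4.91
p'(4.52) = 18.04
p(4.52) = 75.11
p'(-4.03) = 0.94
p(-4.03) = -6.03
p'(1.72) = 12.44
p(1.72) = 32.44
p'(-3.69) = 1.62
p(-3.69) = -5.59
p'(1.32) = 11.64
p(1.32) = 27.62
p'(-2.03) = 4.94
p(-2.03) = -0.15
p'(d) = 2*d + 9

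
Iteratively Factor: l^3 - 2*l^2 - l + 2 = (l - 2)*(l^2 - 1) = (l - 2)*(l + 1)*(l - 1)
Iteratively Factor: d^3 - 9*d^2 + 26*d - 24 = (d - 4)*(d^2 - 5*d + 6) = (d - 4)*(d - 2)*(d - 3)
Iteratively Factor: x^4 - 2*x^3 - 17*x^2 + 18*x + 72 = (x + 3)*(x^3 - 5*x^2 - 2*x + 24) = (x - 4)*(x + 3)*(x^2 - x - 6) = (x - 4)*(x - 3)*(x + 3)*(x + 2)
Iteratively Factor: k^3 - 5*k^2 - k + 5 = (k - 5)*(k^2 - 1) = (k - 5)*(k + 1)*(k - 1)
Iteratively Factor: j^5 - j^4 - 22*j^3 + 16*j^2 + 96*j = (j + 2)*(j^4 - 3*j^3 - 16*j^2 + 48*j) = (j + 2)*(j + 4)*(j^3 - 7*j^2 + 12*j) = (j - 3)*(j + 2)*(j + 4)*(j^2 - 4*j) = j*(j - 3)*(j + 2)*(j + 4)*(j - 4)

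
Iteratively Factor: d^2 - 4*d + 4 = (d - 2)*(d - 2)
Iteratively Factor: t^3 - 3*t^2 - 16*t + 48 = (t + 4)*(t^2 - 7*t + 12) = (t - 3)*(t + 4)*(t - 4)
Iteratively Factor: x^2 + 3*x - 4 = (x + 4)*(x - 1)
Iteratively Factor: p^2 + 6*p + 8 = (p + 2)*(p + 4)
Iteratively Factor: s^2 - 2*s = (s)*(s - 2)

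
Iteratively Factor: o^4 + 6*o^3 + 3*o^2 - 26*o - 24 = (o + 4)*(o^3 + 2*o^2 - 5*o - 6) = (o - 2)*(o + 4)*(o^2 + 4*o + 3) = (o - 2)*(o + 1)*(o + 4)*(o + 3)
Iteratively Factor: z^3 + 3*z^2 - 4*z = (z - 1)*(z^2 + 4*z) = z*(z - 1)*(z + 4)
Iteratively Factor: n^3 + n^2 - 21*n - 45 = (n + 3)*(n^2 - 2*n - 15) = (n + 3)^2*(n - 5)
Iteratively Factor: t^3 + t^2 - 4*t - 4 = (t - 2)*(t^2 + 3*t + 2) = (t - 2)*(t + 1)*(t + 2)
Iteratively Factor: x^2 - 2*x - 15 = (x + 3)*(x - 5)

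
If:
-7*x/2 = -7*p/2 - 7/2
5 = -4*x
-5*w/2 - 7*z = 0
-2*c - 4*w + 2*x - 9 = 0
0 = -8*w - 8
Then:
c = -15/4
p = -9/4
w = -1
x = -5/4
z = 5/14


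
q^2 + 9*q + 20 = (q + 4)*(q + 5)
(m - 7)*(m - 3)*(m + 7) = m^3 - 3*m^2 - 49*m + 147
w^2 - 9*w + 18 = (w - 6)*(w - 3)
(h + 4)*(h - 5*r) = h^2 - 5*h*r + 4*h - 20*r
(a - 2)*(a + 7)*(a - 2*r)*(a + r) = a^4 - a^3*r + 5*a^3 - 2*a^2*r^2 - 5*a^2*r - 14*a^2 - 10*a*r^2 + 14*a*r + 28*r^2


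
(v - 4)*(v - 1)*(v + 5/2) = v^3 - 5*v^2/2 - 17*v/2 + 10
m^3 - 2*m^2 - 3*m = m*(m - 3)*(m + 1)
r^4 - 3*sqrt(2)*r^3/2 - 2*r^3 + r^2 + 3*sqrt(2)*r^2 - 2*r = r*(r - 2)*(r - sqrt(2))*(r - sqrt(2)/2)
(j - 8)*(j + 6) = j^2 - 2*j - 48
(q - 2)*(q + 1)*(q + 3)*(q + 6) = q^4 + 8*q^3 + 7*q^2 - 36*q - 36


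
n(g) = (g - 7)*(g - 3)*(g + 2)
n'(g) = (g - 7)*(g - 3) + (g - 7)*(g + 2) + (g - 3)*(g + 2) = 3*g^2 - 16*g + 1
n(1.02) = 35.76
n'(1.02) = -12.20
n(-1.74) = 10.77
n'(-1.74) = 37.92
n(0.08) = 42.03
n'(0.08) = -0.26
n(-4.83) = -262.14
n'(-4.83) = 148.27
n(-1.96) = 1.78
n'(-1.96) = 43.88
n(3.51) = -9.81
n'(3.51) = -18.20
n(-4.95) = -280.26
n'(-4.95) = 153.71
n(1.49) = 29.04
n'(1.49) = -16.18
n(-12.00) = -2850.00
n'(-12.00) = 625.00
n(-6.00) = -468.00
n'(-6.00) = 205.00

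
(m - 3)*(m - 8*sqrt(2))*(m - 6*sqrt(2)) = m^3 - 14*sqrt(2)*m^2 - 3*m^2 + 42*sqrt(2)*m + 96*m - 288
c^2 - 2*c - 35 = (c - 7)*(c + 5)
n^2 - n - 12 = (n - 4)*(n + 3)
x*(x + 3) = x^2 + 3*x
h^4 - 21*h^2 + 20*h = h*(h - 4)*(h - 1)*(h + 5)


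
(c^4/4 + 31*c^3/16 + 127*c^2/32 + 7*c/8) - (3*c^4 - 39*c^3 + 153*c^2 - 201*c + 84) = -11*c^4/4 + 655*c^3/16 - 4769*c^2/32 + 1615*c/8 - 84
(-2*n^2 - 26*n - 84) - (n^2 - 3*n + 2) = -3*n^2 - 23*n - 86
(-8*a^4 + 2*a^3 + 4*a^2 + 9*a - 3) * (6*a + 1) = -48*a^5 + 4*a^4 + 26*a^3 + 58*a^2 - 9*a - 3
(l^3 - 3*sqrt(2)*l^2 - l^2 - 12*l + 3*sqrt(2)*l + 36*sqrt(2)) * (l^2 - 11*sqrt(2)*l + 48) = l^5 - 14*sqrt(2)*l^4 - l^4 + 14*sqrt(2)*l^3 + 102*l^3 - 114*l^2 + 24*sqrt(2)*l^2 - 1368*l + 144*sqrt(2)*l + 1728*sqrt(2)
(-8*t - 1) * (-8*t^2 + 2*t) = 64*t^3 - 8*t^2 - 2*t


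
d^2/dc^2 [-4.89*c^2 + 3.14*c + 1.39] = -9.78000000000000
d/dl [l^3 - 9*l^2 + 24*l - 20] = 3*l^2 - 18*l + 24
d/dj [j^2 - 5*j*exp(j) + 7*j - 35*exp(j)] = -5*j*exp(j) + 2*j - 40*exp(j) + 7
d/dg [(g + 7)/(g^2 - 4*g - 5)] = (g^2 - 4*g - 2*(g - 2)*(g + 7) - 5)/(-g^2 + 4*g + 5)^2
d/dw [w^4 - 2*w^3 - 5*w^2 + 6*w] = 4*w^3 - 6*w^2 - 10*w + 6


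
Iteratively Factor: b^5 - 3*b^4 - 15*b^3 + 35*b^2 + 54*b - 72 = (b - 3)*(b^4 - 15*b^2 - 10*b + 24) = (b - 3)*(b + 3)*(b^3 - 3*b^2 - 6*b + 8) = (b - 3)*(b + 2)*(b + 3)*(b^2 - 5*b + 4) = (b - 3)*(b - 1)*(b + 2)*(b + 3)*(b - 4)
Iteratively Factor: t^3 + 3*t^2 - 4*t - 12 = (t + 2)*(t^2 + t - 6) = (t - 2)*(t + 2)*(t + 3)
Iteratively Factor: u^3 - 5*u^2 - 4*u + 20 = (u - 2)*(u^2 - 3*u - 10) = (u - 5)*(u - 2)*(u + 2)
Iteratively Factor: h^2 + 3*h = (h + 3)*(h)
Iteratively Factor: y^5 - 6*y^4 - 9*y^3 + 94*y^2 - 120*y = (y - 3)*(y^4 - 3*y^3 - 18*y^2 + 40*y) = y*(y - 3)*(y^3 - 3*y^2 - 18*y + 40) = y*(y - 5)*(y - 3)*(y^2 + 2*y - 8) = y*(y - 5)*(y - 3)*(y - 2)*(y + 4)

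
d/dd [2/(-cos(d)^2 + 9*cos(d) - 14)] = 2*(9 - 2*cos(d))*sin(d)/(cos(d)^2 - 9*cos(d) + 14)^2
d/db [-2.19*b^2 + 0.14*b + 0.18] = 0.14 - 4.38*b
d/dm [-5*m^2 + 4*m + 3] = 4 - 10*m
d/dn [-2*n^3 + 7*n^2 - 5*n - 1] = -6*n^2 + 14*n - 5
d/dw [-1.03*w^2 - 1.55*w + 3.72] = -2.06*w - 1.55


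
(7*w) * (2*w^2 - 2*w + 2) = 14*w^3 - 14*w^2 + 14*w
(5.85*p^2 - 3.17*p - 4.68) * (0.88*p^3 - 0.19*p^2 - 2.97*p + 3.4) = 5.148*p^5 - 3.9011*p^4 - 20.8906*p^3 + 30.1941*p^2 + 3.1216*p - 15.912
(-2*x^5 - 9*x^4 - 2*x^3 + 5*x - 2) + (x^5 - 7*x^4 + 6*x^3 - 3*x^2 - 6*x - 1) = -x^5 - 16*x^4 + 4*x^3 - 3*x^2 - x - 3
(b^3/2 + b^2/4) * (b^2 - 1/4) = b^5/2 + b^4/4 - b^3/8 - b^2/16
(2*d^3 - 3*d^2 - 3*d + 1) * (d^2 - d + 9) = 2*d^5 - 5*d^4 + 18*d^3 - 23*d^2 - 28*d + 9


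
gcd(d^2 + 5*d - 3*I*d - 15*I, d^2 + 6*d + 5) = d + 5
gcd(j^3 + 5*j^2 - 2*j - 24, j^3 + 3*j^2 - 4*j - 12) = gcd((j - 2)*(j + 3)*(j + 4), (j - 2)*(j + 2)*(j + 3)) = j^2 + j - 6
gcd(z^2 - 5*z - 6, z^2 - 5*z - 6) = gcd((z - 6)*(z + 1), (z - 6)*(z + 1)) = z^2 - 5*z - 6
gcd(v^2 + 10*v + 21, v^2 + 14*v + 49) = v + 7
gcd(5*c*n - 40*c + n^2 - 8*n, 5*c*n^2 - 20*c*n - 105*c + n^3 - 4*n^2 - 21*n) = 5*c + n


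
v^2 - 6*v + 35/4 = (v - 7/2)*(v - 5/2)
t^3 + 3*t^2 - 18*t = t*(t - 3)*(t + 6)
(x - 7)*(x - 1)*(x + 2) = x^3 - 6*x^2 - 9*x + 14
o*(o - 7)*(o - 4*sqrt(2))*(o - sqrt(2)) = o^4 - 5*sqrt(2)*o^3 - 7*o^3 + 8*o^2 + 35*sqrt(2)*o^2 - 56*o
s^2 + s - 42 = (s - 6)*(s + 7)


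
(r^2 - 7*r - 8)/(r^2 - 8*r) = (r + 1)/r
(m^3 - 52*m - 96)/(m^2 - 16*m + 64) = (m^2 + 8*m + 12)/(m - 8)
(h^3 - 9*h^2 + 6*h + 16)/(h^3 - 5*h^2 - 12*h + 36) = (h^2 - 7*h - 8)/(h^2 - 3*h - 18)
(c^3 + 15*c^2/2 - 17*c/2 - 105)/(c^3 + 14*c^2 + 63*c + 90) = (c - 7/2)/(c + 3)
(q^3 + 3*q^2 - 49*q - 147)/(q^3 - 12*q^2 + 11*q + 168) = (q + 7)/(q - 8)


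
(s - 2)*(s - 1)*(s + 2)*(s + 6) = s^4 + 5*s^3 - 10*s^2 - 20*s + 24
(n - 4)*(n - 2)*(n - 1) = n^3 - 7*n^2 + 14*n - 8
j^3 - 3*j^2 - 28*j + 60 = (j - 6)*(j - 2)*(j + 5)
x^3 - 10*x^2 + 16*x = x*(x - 8)*(x - 2)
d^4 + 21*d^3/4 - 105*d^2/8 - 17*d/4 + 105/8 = (d - 3/2)*(d - 5/4)*(d + 1)*(d + 7)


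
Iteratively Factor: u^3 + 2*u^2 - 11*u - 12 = (u + 4)*(u^2 - 2*u - 3) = (u + 1)*(u + 4)*(u - 3)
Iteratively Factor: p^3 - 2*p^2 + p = (p)*(p^2 - 2*p + 1) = p*(p - 1)*(p - 1)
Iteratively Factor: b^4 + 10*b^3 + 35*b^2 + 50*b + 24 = (b + 1)*(b^3 + 9*b^2 + 26*b + 24) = (b + 1)*(b + 2)*(b^2 + 7*b + 12) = (b + 1)*(b + 2)*(b + 4)*(b + 3)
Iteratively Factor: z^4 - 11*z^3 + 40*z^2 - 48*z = (z - 4)*(z^3 - 7*z^2 + 12*z) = z*(z - 4)*(z^2 - 7*z + 12) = z*(z - 4)*(z - 3)*(z - 4)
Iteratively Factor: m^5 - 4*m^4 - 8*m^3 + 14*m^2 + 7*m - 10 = (m + 2)*(m^4 - 6*m^3 + 4*m^2 + 6*m - 5) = (m - 1)*(m + 2)*(m^3 - 5*m^2 - m + 5) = (m - 1)*(m + 1)*(m + 2)*(m^2 - 6*m + 5) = (m - 5)*(m - 1)*(m + 1)*(m + 2)*(m - 1)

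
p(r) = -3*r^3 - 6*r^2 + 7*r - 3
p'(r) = -9*r^2 - 12*r + 7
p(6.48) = -1025.88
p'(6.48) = -448.67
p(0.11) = -2.31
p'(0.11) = 5.57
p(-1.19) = -14.77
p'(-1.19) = 8.54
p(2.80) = -96.30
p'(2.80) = -97.16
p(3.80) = -227.66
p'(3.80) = -168.56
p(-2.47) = -11.69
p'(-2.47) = -18.27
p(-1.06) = -13.59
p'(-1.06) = 9.61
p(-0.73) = -10.14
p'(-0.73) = 10.96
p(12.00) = -5967.00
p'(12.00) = -1433.00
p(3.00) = -117.00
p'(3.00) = -110.00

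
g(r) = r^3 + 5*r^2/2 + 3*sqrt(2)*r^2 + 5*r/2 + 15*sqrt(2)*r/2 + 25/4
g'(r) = 3*r^2 + 5*r + 6*sqrt(2)*r + 5/2 + 15*sqrt(2)/2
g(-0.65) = 0.30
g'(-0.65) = 5.61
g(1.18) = 32.75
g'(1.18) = 33.20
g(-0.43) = 1.78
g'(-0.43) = 7.86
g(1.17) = 32.42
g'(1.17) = 32.99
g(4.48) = 290.21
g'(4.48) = 133.73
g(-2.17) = -0.66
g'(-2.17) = -2.03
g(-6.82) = -86.74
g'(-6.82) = 60.67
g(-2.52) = 0.04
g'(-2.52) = -1.83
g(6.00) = 543.62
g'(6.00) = 202.02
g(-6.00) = -45.65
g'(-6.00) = 40.19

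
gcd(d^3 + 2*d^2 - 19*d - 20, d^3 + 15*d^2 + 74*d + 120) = d + 5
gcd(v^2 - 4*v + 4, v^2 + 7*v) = 1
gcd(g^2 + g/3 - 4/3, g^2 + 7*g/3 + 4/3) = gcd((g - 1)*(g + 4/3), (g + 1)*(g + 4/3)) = g + 4/3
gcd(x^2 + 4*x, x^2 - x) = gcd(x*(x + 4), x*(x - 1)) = x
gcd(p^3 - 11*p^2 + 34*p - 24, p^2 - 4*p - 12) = p - 6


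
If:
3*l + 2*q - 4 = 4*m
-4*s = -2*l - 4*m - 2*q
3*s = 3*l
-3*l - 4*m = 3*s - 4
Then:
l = 12/17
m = -1/17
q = 14/17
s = 12/17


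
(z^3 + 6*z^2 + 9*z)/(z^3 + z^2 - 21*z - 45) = z/(z - 5)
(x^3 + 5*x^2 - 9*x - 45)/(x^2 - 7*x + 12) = (x^2 + 8*x + 15)/(x - 4)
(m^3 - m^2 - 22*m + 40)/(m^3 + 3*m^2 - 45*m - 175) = (m^2 - 6*m + 8)/(m^2 - 2*m - 35)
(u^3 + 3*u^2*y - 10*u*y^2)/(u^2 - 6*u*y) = (u^2 + 3*u*y - 10*y^2)/(u - 6*y)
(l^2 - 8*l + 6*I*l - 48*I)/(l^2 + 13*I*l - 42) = (l - 8)/(l + 7*I)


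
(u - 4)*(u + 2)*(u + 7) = u^3 + 5*u^2 - 22*u - 56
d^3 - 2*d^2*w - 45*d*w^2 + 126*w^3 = (d - 6*w)*(d - 3*w)*(d + 7*w)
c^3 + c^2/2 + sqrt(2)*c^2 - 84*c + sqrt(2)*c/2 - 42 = (c + 1/2)*(c - 6*sqrt(2))*(c + 7*sqrt(2))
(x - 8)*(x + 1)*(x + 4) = x^3 - 3*x^2 - 36*x - 32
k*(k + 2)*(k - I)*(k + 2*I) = k^4 + 2*k^3 + I*k^3 + 2*k^2 + 2*I*k^2 + 4*k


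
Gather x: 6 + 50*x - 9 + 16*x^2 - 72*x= 16*x^2 - 22*x - 3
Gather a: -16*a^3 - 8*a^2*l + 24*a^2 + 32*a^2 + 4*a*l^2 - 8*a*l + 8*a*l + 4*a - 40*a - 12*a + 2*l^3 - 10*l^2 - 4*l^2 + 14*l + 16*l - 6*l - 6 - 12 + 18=-16*a^3 + a^2*(56 - 8*l) + a*(4*l^2 - 48) + 2*l^3 - 14*l^2 + 24*l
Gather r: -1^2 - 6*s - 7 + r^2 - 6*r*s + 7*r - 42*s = r^2 + r*(7 - 6*s) - 48*s - 8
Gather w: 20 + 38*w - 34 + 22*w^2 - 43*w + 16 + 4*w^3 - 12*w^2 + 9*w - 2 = 4*w^3 + 10*w^2 + 4*w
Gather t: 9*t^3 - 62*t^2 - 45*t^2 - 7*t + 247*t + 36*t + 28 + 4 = 9*t^3 - 107*t^2 + 276*t + 32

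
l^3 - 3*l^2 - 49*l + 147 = (l - 7)*(l - 3)*(l + 7)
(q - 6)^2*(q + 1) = q^3 - 11*q^2 + 24*q + 36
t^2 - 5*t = t*(t - 5)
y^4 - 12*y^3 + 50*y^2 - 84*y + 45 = (y - 5)*(y - 3)^2*(y - 1)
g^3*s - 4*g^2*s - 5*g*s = g*(g - 5)*(g*s + s)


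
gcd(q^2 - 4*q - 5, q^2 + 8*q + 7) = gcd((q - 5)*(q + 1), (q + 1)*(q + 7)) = q + 1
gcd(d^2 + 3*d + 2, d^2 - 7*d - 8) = d + 1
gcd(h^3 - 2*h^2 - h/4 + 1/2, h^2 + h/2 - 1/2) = h - 1/2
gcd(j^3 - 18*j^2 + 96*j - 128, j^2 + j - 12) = 1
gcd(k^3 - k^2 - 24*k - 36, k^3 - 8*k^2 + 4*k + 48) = k^2 - 4*k - 12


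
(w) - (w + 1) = -1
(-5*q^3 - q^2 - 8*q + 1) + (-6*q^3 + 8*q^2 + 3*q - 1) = -11*q^3 + 7*q^2 - 5*q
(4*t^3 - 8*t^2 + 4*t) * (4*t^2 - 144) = 16*t^5 - 32*t^4 - 560*t^3 + 1152*t^2 - 576*t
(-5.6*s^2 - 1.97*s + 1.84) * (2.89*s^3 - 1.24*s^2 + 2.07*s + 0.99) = -16.184*s^5 + 1.2507*s^4 - 3.8316*s^3 - 11.9035*s^2 + 1.8585*s + 1.8216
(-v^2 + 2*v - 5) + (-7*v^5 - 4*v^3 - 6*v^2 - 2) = -7*v^5 - 4*v^3 - 7*v^2 + 2*v - 7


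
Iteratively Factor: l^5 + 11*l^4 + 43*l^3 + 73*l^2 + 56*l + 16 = (l + 4)*(l^4 + 7*l^3 + 15*l^2 + 13*l + 4) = (l + 1)*(l + 4)*(l^3 + 6*l^2 + 9*l + 4) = (l + 1)*(l + 4)^2*(l^2 + 2*l + 1) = (l + 1)^2*(l + 4)^2*(l + 1)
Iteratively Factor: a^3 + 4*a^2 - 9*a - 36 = (a + 3)*(a^2 + a - 12) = (a - 3)*(a + 3)*(a + 4)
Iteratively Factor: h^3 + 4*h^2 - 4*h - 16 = (h + 2)*(h^2 + 2*h - 8) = (h + 2)*(h + 4)*(h - 2)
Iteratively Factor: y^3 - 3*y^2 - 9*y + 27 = (y - 3)*(y^2 - 9) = (y - 3)*(y + 3)*(y - 3)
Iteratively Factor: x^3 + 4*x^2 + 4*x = (x + 2)*(x^2 + 2*x) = x*(x + 2)*(x + 2)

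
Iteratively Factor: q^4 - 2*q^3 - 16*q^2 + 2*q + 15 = (q - 5)*(q^3 + 3*q^2 - q - 3) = (q - 5)*(q + 3)*(q^2 - 1) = (q - 5)*(q - 1)*(q + 3)*(q + 1)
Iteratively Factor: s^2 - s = (s)*(s - 1)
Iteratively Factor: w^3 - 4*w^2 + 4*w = (w - 2)*(w^2 - 2*w) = w*(w - 2)*(w - 2)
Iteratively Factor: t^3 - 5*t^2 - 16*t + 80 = (t + 4)*(t^2 - 9*t + 20) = (t - 5)*(t + 4)*(t - 4)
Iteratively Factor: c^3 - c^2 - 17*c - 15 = (c + 1)*(c^2 - 2*c - 15) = (c + 1)*(c + 3)*(c - 5)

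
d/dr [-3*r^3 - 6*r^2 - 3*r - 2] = -9*r^2 - 12*r - 3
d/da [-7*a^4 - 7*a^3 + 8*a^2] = a*(-28*a^2 - 21*a + 16)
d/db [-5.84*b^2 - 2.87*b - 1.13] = -11.68*b - 2.87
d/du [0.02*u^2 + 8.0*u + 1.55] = 0.04*u + 8.0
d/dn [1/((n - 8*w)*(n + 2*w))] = 2*(-n + 3*w)/(n^4 - 12*n^3*w + 4*n^2*w^2 + 192*n*w^3 + 256*w^4)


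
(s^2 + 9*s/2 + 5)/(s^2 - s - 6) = (s + 5/2)/(s - 3)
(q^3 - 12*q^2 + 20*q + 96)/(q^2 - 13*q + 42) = (q^2 - 6*q - 16)/(q - 7)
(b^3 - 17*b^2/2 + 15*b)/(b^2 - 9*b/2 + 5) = b*(b - 6)/(b - 2)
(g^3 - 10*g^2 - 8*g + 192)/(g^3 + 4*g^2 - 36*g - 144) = (g - 8)/(g + 6)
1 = 1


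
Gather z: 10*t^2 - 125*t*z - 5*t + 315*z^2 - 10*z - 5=10*t^2 - 5*t + 315*z^2 + z*(-125*t - 10) - 5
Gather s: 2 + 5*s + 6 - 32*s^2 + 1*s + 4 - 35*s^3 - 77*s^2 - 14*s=-35*s^3 - 109*s^2 - 8*s + 12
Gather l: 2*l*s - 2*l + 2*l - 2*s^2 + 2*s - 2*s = 2*l*s - 2*s^2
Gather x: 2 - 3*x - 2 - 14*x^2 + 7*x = -14*x^2 + 4*x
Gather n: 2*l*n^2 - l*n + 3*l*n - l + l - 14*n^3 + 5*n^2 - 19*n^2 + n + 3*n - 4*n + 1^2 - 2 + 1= 2*l*n - 14*n^3 + n^2*(2*l - 14)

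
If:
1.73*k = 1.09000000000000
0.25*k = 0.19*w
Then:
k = 0.63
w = 0.83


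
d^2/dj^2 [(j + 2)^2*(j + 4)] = 6*j + 16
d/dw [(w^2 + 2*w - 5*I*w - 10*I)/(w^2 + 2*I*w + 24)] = (w^2*(-2 + 7*I) + w*(48 + 20*I) + 28 - 120*I)/(w^4 + 4*I*w^3 + 44*w^2 + 96*I*w + 576)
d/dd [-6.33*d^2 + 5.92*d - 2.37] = 5.92 - 12.66*d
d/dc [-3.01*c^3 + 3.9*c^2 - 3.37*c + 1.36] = -9.03*c^2 + 7.8*c - 3.37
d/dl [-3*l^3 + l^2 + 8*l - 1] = -9*l^2 + 2*l + 8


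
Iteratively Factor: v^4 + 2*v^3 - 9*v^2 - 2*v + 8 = (v + 1)*(v^3 + v^2 - 10*v + 8) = (v - 2)*(v + 1)*(v^2 + 3*v - 4) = (v - 2)*(v - 1)*(v + 1)*(v + 4)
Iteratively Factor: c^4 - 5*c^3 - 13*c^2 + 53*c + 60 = (c + 3)*(c^3 - 8*c^2 + 11*c + 20) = (c - 4)*(c + 3)*(c^2 - 4*c - 5) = (c - 5)*(c - 4)*(c + 3)*(c + 1)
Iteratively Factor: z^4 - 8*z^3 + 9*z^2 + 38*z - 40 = (z - 4)*(z^3 - 4*z^2 - 7*z + 10) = (z - 4)*(z + 2)*(z^2 - 6*z + 5) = (z - 4)*(z - 1)*(z + 2)*(z - 5)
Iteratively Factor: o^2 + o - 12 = (o - 3)*(o + 4)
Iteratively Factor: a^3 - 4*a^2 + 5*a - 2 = (a - 1)*(a^2 - 3*a + 2) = (a - 1)^2*(a - 2)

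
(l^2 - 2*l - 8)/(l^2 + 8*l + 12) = (l - 4)/(l + 6)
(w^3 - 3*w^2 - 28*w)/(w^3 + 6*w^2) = (w^2 - 3*w - 28)/(w*(w + 6))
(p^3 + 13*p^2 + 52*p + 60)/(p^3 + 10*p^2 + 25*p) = (p^2 + 8*p + 12)/(p*(p + 5))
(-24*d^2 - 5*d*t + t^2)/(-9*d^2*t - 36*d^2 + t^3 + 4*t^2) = (-8*d + t)/(-3*d*t - 12*d + t^2 + 4*t)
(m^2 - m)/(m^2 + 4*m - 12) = m*(m - 1)/(m^2 + 4*m - 12)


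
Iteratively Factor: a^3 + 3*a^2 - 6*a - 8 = (a + 4)*(a^2 - a - 2) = (a - 2)*(a + 4)*(a + 1)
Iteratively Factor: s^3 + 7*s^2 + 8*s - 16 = (s + 4)*(s^2 + 3*s - 4) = (s + 4)^2*(s - 1)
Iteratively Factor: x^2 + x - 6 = (x - 2)*(x + 3)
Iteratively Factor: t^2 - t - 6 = (t + 2)*(t - 3)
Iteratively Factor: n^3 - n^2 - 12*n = (n)*(n^2 - n - 12) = n*(n + 3)*(n - 4)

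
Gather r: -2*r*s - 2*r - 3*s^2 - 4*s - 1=r*(-2*s - 2) - 3*s^2 - 4*s - 1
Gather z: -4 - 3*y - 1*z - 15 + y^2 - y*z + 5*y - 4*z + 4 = y^2 + 2*y + z*(-y - 5) - 15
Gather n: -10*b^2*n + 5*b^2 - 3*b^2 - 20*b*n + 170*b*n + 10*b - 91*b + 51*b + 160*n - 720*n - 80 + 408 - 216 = 2*b^2 - 30*b + n*(-10*b^2 + 150*b - 560) + 112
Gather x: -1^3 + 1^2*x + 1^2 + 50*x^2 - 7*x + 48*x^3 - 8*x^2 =48*x^3 + 42*x^2 - 6*x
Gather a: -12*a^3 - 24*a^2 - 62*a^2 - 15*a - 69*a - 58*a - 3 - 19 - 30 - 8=-12*a^3 - 86*a^2 - 142*a - 60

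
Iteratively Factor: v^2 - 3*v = (v - 3)*(v)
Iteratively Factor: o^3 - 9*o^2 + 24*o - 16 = (o - 4)*(o^2 - 5*o + 4) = (o - 4)^2*(o - 1)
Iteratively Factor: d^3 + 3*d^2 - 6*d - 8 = (d + 1)*(d^2 + 2*d - 8) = (d + 1)*(d + 4)*(d - 2)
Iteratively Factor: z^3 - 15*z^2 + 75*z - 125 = (z - 5)*(z^2 - 10*z + 25) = (z - 5)^2*(z - 5)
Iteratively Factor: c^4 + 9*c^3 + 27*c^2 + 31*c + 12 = (c + 1)*(c^3 + 8*c^2 + 19*c + 12) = (c + 1)^2*(c^2 + 7*c + 12) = (c + 1)^2*(c + 3)*(c + 4)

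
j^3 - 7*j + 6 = (j - 2)*(j - 1)*(j + 3)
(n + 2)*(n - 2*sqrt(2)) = n^2 - 2*sqrt(2)*n + 2*n - 4*sqrt(2)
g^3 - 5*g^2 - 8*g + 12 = (g - 6)*(g - 1)*(g + 2)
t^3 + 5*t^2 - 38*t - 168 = (t - 6)*(t + 4)*(t + 7)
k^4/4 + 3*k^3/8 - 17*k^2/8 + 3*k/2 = k*(k/4 + 1)*(k - 3/2)*(k - 1)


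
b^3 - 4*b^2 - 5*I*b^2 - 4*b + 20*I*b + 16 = (b - 4)*(b - 4*I)*(b - I)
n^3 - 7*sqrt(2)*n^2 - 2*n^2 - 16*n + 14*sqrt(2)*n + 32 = (n - 2)*(n - 8*sqrt(2))*(n + sqrt(2))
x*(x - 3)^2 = x^3 - 6*x^2 + 9*x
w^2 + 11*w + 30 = (w + 5)*(w + 6)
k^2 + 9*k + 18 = (k + 3)*(k + 6)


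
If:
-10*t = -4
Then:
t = 2/5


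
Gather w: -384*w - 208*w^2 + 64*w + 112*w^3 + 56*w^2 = 112*w^3 - 152*w^2 - 320*w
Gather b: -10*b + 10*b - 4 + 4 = 0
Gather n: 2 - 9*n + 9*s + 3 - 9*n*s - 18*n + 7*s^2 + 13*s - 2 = n*(-9*s - 27) + 7*s^2 + 22*s + 3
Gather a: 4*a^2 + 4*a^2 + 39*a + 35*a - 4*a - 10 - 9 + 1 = 8*a^2 + 70*a - 18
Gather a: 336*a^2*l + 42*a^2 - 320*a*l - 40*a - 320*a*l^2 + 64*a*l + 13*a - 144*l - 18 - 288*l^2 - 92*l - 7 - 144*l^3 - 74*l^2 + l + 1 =a^2*(336*l + 42) + a*(-320*l^2 - 256*l - 27) - 144*l^3 - 362*l^2 - 235*l - 24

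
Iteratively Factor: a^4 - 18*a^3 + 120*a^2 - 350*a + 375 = (a - 5)*(a^3 - 13*a^2 + 55*a - 75) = (a - 5)^2*(a^2 - 8*a + 15) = (a - 5)^3*(a - 3)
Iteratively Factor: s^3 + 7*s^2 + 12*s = (s + 4)*(s^2 + 3*s) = s*(s + 4)*(s + 3)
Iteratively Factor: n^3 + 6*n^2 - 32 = (n + 4)*(n^2 + 2*n - 8) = (n + 4)^2*(n - 2)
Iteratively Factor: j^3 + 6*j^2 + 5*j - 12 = (j + 3)*(j^2 + 3*j - 4) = (j - 1)*(j + 3)*(j + 4)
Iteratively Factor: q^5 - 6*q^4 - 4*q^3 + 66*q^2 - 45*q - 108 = (q - 3)*(q^4 - 3*q^3 - 13*q^2 + 27*q + 36) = (q - 3)*(q + 1)*(q^3 - 4*q^2 - 9*q + 36) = (q - 3)^2*(q + 1)*(q^2 - q - 12) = (q - 3)^2*(q + 1)*(q + 3)*(q - 4)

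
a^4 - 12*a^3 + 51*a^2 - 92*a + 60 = (a - 5)*(a - 3)*(a - 2)^2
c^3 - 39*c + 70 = (c - 5)*(c - 2)*(c + 7)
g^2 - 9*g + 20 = (g - 5)*(g - 4)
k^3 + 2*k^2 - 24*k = k*(k - 4)*(k + 6)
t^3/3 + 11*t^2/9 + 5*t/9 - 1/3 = (t/3 + 1)*(t - 1/3)*(t + 1)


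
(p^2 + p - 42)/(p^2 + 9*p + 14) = (p - 6)/(p + 2)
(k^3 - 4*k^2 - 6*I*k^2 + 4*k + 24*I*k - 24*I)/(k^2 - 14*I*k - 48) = (k^2 - 4*k + 4)/(k - 8*I)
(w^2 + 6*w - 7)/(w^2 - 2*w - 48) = (-w^2 - 6*w + 7)/(-w^2 + 2*w + 48)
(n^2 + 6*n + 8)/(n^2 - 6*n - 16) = (n + 4)/(n - 8)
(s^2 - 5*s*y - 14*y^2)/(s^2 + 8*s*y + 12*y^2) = (s - 7*y)/(s + 6*y)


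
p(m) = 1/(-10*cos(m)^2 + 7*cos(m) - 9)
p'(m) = (-20*sin(m)*cos(m) + 7*sin(m))/(-10*cos(m)^2 + 7*cos(m) - 9)^2 = (7 - 20*cos(m))*sin(m)/(10*cos(m)^2 - 7*cos(m) + 9)^2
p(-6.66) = -0.09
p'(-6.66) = 0.03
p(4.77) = -0.12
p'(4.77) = -0.08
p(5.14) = -0.13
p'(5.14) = 0.02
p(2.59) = -0.05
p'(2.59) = 0.03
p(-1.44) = -0.12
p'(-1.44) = -0.06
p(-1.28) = -0.13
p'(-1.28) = -0.02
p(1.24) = -0.13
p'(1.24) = 0.01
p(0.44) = -0.09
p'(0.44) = -0.04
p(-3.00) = -0.04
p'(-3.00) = -0.00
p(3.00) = -0.04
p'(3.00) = 0.01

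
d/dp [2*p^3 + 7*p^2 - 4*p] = 6*p^2 + 14*p - 4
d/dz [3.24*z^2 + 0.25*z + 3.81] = 6.48*z + 0.25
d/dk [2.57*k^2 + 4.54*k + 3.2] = 5.14*k + 4.54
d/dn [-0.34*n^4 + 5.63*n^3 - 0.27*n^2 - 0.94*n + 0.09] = -1.36*n^3 + 16.89*n^2 - 0.54*n - 0.94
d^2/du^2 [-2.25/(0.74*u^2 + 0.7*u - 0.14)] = (2.4642*u^2 + 2.331*u - 2.25*(1.48*u + 0.7)*(2.96*u + 1.4) - 0.4662)/(0.74*u^2 + 0.7*u - 0.14)^3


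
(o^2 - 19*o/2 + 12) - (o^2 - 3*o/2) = 12 - 8*o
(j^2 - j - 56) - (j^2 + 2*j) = -3*j - 56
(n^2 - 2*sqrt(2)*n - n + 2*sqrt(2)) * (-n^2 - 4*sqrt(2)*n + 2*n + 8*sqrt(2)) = -n^4 - 2*sqrt(2)*n^3 + 3*n^3 + 6*sqrt(2)*n^2 + 14*n^2 - 48*n - 4*sqrt(2)*n + 32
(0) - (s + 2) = -s - 2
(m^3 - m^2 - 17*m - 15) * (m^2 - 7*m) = m^5 - 8*m^4 - 10*m^3 + 104*m^2 + 105*m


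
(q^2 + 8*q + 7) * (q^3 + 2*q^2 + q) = q^5 + 10*q^4 + 24*q^3 + 22*q^2 + 7*q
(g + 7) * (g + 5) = g^2 + 12*g + 35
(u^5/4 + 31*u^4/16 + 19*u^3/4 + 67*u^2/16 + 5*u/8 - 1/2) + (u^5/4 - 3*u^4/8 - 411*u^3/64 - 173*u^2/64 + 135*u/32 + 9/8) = u^5/2 + 25*u^4/16 - 107*u^3/64 + 95*u^2/64 + 155*u/32 + 5/8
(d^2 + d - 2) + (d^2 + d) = 2*d^2 + 2*d - 2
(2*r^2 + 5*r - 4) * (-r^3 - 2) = -2*r^5 - 5*r^4 + 4*r^3 - 4*r^2 - 10*r + 8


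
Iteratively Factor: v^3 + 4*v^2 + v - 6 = (v + 2)*(v^2 + 2*v - 3) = (v + 2)*(v + 3)*(v - 1)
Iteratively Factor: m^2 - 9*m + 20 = (m - 4)*(m - 5)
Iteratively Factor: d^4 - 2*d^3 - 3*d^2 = (d + 1)*(d^3 - 3*d^2) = (d - 3)*(d + 1)*(d^2) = d*(d - 3)*(d + 1)*(d)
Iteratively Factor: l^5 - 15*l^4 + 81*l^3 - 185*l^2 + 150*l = (l - 2)*(l^4 - 13*l^3 + 55*l^2 - 75*l) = (l - 5)*(l - 2)*(l^3 - 8*l^2 + 15*l) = l*(l - 5)*(l - 2)*(l^2 - 8*l + 15) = l*(l - 5)*(l - 3)*(l - 2)*(l - 5)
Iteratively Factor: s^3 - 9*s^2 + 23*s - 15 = (s - 5)*(s^2 - 4*s + 3) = (s - 5)*(s - 3)*(s - 1)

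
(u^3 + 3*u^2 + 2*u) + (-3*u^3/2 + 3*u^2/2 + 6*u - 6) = -u^3/2 + 9*u^2/2 + 8*u - 6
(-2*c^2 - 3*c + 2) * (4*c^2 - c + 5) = -8*c^4 - 10*c^3 + c^2 - 17*c + 10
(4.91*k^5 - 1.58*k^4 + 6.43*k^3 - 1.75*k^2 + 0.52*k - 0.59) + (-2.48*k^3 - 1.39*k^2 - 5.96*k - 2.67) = 4.91*k^5 - 1.58*k^4 + 3.95*k^3 - 3.14*k^2 - 5.44*k - 3.26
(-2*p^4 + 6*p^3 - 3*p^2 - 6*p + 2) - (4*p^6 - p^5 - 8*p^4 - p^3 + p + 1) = -4*p^6 + p^5 + 6*p^4 + 7*p^3 - 3*p^2 - 7*p + 1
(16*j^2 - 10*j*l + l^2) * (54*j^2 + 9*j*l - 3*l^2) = 864*j^4 - 396*j^3*l - 84*j^2*l^2 + 39*j*l^3 - 3*l^4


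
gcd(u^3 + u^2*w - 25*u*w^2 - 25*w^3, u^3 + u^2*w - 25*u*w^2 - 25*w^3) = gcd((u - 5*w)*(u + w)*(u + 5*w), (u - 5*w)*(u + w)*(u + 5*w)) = u^3 + u^2*w - 25*u*w^2 - 25*w^3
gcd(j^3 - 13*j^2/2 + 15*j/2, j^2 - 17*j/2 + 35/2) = j - 5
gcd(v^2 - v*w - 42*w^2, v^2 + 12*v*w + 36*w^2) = v + 6*w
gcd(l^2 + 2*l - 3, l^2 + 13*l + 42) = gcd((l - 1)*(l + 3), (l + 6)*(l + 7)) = 1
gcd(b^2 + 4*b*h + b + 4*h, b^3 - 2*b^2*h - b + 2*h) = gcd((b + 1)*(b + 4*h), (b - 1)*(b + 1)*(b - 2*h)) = b + 1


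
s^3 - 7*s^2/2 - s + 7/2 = (s - 7/2)*(s - 1)*(s + 1)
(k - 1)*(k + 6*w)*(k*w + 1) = k^3*w + 6*k^2*w^2 - k^2*w + k^2 - 6*k*w^2 + 6*k*w - k - 6*w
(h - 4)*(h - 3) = h^2 - 7*h + 12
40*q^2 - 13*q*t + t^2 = (-8*q + t)*(-5*q + t)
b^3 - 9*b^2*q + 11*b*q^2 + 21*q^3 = (b - 7*q)*(b - 3*q)*(b + q)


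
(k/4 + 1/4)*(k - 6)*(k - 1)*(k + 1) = k^4/4 - 5*k^3/4 - 7*k^2/4 + 5*k/4 + 3/2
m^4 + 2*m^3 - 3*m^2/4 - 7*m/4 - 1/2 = (m - 1)*(m + 1/2)^2*(m + 2)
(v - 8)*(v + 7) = v^2 - v - 56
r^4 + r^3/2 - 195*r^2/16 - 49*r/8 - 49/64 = (r - 7/2)*(r + 1/4)^2*(r + 7/2)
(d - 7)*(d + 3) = d^2 - 4*d - 21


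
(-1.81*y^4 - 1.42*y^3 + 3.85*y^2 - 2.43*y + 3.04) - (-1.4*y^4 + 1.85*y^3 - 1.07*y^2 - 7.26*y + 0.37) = -0.41*y^4 - 3.27*y^3 + 4.92*y^2 + 4.83*y + 2.67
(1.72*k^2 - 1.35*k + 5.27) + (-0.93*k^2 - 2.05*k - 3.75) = 0.79*k^2 - 3.4*k + 1.52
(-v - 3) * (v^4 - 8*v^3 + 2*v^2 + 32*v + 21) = -v^5 + 5*v^4 + 22*v^3 - 38*v^2 - 117*v - 63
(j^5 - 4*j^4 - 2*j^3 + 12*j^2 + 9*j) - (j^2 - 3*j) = j^5 - 4*j^4 - 2*j^3 + 11*j^2 + 12*j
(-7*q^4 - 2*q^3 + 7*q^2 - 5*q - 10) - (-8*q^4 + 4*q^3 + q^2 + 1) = q^4 - 6*q^3 + 6*q^2 - 5*q - 11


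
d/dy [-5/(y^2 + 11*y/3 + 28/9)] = 135*(6*y + 11)/(9*y^2 + 33*y + 28)^2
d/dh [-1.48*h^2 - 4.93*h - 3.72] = -2.96*h - 4.93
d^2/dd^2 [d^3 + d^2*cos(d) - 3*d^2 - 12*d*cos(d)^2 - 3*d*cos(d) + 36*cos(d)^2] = -d^2*cos(d) - 4*d*sin(d) + 3*d*cos(d) + 24*d*cos(2*d) + 6*d + 6*sin(d) + 24*sin(2*d) + 2*cos(d) - 72*cos(2*d) - 6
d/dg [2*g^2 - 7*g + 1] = 4*g - 7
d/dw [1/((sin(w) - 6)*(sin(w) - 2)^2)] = (14 - 3*sin(w))*cos(w)/((sin(w) - 6)^2*(sin(w) - 2)^3)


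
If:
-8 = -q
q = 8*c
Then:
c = 1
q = 8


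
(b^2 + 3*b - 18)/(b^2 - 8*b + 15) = (b + 6)/(b - 5)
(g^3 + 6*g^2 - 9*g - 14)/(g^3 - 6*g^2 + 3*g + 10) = (g + 7)/(g - 5)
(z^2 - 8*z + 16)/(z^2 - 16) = (z - 4)/(z + 4)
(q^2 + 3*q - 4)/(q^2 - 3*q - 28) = (q - 1)/(q - 7)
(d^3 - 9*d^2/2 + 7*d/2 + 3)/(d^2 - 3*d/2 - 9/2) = (2*d^2 - 3*d - 2)/(2*d + 3)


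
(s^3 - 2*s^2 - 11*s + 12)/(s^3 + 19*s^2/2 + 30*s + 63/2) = 2*(s^2 - 5*s + 4)/(2*s^2 + 13*s + 21)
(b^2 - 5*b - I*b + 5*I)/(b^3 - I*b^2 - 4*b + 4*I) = (b - 5)/(b^2 - 4)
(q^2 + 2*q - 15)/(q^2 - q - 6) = (q + 5)/(q + 2)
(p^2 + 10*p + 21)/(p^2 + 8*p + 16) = (p^2 + 10*p + 21)/(p^2 + 8*p + 16)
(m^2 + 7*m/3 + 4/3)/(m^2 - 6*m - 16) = (3*m^2 + 7*m + 4)/(3*(m^2 - 6*m - 16))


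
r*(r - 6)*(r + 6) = r^3 - 36*r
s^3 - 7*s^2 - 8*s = s*(s - 8)*(s + 1)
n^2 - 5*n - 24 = (n - 8)*(n + 3)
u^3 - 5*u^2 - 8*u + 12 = (u - 6)*(u - 1)*(u + 2)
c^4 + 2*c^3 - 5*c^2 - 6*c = c*(c - 2)*(c + 1)*(c + 3)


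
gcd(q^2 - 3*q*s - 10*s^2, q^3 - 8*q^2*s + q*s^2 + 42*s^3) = q + 2*s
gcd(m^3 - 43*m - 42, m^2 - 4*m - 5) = m + 1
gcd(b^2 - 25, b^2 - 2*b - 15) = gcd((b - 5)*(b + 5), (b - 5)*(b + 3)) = b - 5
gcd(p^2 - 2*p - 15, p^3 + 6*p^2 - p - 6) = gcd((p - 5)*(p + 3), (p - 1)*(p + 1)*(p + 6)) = 1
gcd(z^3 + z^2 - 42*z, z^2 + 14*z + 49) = z + 7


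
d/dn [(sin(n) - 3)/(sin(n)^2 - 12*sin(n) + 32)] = (6*sin(n) + cos(n)^2 - 5)*cos(n)/(sin(n)^2 - 12*sin(n) + 32)^2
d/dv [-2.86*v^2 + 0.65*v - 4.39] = 0.65 - 5.72*v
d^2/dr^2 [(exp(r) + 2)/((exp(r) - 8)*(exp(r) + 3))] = (exp(4*r) + 13*exp(3*r) + 114*exp(2*r) + 122*exp(r) + 336)*exp(r)/(exp(6*r) - 15*exp(5*r) + 3*exp(4*r) + 595*exp(3*r) - 72*exp(2*r) - 8640*exp(r) - 13824)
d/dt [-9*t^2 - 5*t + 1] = -18*t - 5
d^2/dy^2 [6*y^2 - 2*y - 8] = 12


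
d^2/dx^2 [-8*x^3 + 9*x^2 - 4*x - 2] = 18 - 48*x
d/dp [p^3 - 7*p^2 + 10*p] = 3*p^2 - 14*p + 10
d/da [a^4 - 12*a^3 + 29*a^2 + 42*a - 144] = 4*a^3 - 36*a^2 + 58*a + 42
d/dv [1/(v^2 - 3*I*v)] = (-2*v + 3*I)/(v^2*(v - 3*I)^2)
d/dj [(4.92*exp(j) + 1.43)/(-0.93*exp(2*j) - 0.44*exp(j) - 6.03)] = (4.5756*exp(2*j) + 2.6598*exp(j) - 29.0384)*exp(j)/(0.8649*exp(4*j) + 0.8184*exp(3*j) + 11.4094*exp(2*j) + 5.3064*exp(j) + 36.3609)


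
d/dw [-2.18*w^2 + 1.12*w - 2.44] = 1.12 - 4.36*w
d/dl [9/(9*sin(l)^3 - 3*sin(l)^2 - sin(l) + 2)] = 9*(-27*sin(l)^2 + 6*sin(l) + 1)*cos(l)/(9*sin(l)^3 - 3*sin(l)^2 - sin(l) + 2)^2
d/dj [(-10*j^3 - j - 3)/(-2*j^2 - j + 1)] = (-(4*j + 1)*(10*j^3 + j + 3) + (30*j^2 + 1)*(2*j^2 + j - 1))/(2*j^2 + j - 1)^2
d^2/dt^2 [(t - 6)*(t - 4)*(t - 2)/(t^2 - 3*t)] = 2*(17*t^3 - 144*t^2 + 432*t - 432)/(t^3*(t^3 - 9*t^2 + 27*t - 27))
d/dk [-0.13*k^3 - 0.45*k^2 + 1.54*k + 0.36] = -0.39*k^2 - 0.9*k + 1.54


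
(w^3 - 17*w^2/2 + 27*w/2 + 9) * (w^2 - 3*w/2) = w^5 - 10*w^4 + 105*w^3/4 - 45*w^2/4 - 27*w/2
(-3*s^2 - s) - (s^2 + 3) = -4*s^2 - s - 3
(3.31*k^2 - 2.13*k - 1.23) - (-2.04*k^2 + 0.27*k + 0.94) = 5.35*k^2 - 2.4*k - 2.17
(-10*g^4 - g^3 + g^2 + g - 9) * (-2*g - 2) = 20*g^5 + 22*g^4 - 4*g^2 + 16*g + 18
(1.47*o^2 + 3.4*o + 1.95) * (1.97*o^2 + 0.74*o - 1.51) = 2.8959*o^4 + 7.7858*o^3 + 4.1378*o^2 - 3.691*o - 2.9445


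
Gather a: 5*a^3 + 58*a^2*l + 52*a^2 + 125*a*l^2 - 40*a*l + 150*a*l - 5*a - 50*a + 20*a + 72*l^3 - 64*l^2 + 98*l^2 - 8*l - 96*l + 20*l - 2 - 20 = 5*a^3 + a^2*(58*l + 52) + a*(125*l^2 + 110*l - 35) + 72*l^3 + 34*l^2 - 84*l - 22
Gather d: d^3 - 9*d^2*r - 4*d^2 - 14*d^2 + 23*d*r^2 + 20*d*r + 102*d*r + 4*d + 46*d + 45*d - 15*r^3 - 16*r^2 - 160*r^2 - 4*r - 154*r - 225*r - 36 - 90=d^3 + d^2*(-9*r - 18) + d*(23*r^2 + 122*r + 95) - 15*r^3 - 176*r^2 - 383*r - 126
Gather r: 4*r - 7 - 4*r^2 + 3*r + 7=-4*r^2 + 7*r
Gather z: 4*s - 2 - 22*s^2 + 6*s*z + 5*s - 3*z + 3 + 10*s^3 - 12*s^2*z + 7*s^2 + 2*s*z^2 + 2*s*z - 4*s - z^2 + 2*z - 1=10*s^3 - 15*s^2 + 5*s + z^2*(2*s - 1) + z*(-12*s^2 + 8*s - 1)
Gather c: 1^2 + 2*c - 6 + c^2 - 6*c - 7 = c^2 - 4*c - 12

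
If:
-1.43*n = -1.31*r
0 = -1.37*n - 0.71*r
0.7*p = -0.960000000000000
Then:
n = 0.00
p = -1.37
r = 0.00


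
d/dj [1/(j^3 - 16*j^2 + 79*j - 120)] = (-3*j^2 + 32*j - 79)/(j^3 - 16*j^2 + 79*j - 120)^2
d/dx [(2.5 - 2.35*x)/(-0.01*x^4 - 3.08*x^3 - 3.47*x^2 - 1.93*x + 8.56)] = (-0.0705*x^4 - 14.376*x^3 + 14.9455*x^2 + 17.35*x - 15.291)/(0.0001*x^8 + 0.0616*x^7 + 9.5558*x^6 + 21.4138*x^5 + 23.7585*x^4 - 39.3354*x^3 - 55.6815*x^2 - 33.0416*x + 73.2736)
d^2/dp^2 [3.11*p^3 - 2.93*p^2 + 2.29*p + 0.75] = 18.66*p - 5.86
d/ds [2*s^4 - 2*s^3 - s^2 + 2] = 2*s*(4*s^2 - 3*s - 1)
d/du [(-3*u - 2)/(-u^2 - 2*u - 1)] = (-3*u - 1)/(u^3 + 3*u^2 + 3*u + 1)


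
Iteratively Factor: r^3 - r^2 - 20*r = (r + 4)*(r^2 - 5*r) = r*(r + 4)*(r - 5)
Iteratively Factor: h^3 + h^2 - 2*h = (h)*(h^2 + h - 2) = h*(h - 1)*(h + 2)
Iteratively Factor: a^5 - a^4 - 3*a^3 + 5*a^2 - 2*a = (a + 2)*(a^4 - 3*a^3 + 3*a^2 - a) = a*(a + 2)*(a^3 - 3*a^2 + 3*a - 1) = a*(a - 1)*(a + 2)*(a^2 - 2*a + 1) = a*(a - 1)^2*(a + 2)*(a - 1)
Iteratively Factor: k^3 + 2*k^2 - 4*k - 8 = (k - 2)*(k^2 + 4*k + 4) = (k - 2)*(k + 2)*(k + 2)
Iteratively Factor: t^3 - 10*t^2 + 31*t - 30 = (t - 2)*(t^2 - 8*t + 15) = (t - 5)*(t - 2)*(t - 3)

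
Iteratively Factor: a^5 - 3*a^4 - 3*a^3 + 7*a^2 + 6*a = (a + 1)*(a^4 - 4*a^3 + a^2 + 6*a) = (a - 2)*(a + 1)*(a^3 - 2*a^2 - 3*a) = a*(a - 2)*(a + 1)*(a^2 - 2*a - 3) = a*(a - 2)*(a + 1)^2*(a - 3)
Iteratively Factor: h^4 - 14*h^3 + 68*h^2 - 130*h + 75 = (h - 3)*(h^3 - 11*h^2 + 35*h - 25) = (h - 3)*(h - 1)*(h^2 - 10*h + 25) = (h - 5)*(h - 3)*(h - 1)*(h - 5)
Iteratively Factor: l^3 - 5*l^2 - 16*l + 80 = (l + 4)*(l^2 - 9*l + 20) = (l - 5)*(l + 4)*(l - 4)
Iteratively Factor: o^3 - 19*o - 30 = (o - 5)*(o^2 + 5*o + 6) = (o - 5)*(o + 3)*(o + 2)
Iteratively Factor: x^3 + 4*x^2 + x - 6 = (x + 3)*(x^2 + x - 2) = (x - 1)*(x + 3)*(x + 2)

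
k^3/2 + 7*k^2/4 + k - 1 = (k/2 + 1)*(k - 1/2)*(k + 2)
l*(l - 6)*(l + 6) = l^3 - 36*l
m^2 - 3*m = m*(m - 3)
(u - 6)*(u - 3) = u^2 - 9*u + 18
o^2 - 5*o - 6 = (o - 6)*(o + 1)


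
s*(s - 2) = s^2 - 2*s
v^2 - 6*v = v*(v - 6)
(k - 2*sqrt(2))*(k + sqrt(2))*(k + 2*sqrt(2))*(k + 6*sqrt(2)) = k^4 + 7*sqrt(2)*k^3 + 4*k^2 - 56*sqrt(2)*k - 96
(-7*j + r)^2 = 49*j^2 - 14*j*r + r^2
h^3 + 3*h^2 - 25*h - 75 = (h - 5)*(h + 3)*(h + 5)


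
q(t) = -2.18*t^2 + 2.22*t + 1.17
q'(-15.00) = 67.62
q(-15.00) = -522.63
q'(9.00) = -37.02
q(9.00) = -155.43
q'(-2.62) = 13.64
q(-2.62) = -19.61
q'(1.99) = -6.46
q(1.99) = -3.05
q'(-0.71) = 5.32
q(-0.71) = -1.51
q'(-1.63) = 9.33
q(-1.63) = -8.24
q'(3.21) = -11.78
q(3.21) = -14.17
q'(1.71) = -5.24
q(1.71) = -1.41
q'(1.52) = -4.41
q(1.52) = -0.49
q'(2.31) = -7.85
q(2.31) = -5.33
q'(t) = 2.22 - 4.36*t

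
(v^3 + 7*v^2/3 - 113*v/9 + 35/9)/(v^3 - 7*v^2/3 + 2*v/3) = (3*v^2 + 8*v - 35)/(3*v*(v - 2))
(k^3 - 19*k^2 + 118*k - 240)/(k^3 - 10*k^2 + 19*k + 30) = (k - 8)/(k + 1)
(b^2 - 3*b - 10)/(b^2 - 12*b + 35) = (b + 2)/(b - 7)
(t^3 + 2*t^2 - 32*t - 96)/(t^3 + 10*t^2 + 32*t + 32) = (t - 6)/(t + 2)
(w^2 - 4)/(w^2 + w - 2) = (w - 2)/(w - 1)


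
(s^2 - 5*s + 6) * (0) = 0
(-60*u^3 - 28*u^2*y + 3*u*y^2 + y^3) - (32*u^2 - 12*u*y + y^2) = -60*u^3 - 28*u^2*y - 32*u^2 + 3*u*y^2 + 12*u*y + y^3 - y^2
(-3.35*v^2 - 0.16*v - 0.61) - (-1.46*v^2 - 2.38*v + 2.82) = -1.89*v^2 + 2.22*v - 3.43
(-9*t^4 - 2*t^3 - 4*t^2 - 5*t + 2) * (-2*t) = 18*t^5 + 4*t^4 + 8*t^3 + 10*t^2 - 4*t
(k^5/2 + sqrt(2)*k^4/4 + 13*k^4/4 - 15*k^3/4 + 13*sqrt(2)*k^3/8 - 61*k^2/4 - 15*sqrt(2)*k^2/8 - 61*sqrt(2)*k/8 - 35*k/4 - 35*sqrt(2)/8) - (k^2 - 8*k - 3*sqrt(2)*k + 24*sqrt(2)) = k^5/2 + sqrt(2)*k^4/4 + 13*k^4/4 - 15*k^3/4 + 13*sqrt(2)*k^3/8 - 65*k^2/4 - 15*sqrt(2)*k^2/8 - 37*sqrt(2)*k/8 - 3*k/4 - 227*sqrt(2)/8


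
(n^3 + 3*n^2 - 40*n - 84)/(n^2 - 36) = (n^2 + 9*n + 14)/(n + 6)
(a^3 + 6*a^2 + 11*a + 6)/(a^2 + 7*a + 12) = (a^2 + 3*a + 2)/(a + 4)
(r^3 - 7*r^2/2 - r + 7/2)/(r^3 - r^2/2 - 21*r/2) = (r^2 - 1)/(r*(r + 3))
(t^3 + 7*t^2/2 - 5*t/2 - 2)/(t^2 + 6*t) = (2*t^3 + 7*t^2 - 5*t - 4)/(2*t*(t + 6))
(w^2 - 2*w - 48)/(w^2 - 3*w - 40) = (w + 6)/(w + 5)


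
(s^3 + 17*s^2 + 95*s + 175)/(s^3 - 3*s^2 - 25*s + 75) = (s^2 + 12*s + 35)/(s^2 - 8*s + 15)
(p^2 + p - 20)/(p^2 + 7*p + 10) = (p - 4)/(p + 2)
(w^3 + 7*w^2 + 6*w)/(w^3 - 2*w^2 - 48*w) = (w + 1)/(w - 8)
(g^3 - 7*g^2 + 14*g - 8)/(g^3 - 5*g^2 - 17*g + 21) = (g^2 - 6*g + 8)/(g^2 - 4*g - 21)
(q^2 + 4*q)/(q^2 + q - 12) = q/(q - 3)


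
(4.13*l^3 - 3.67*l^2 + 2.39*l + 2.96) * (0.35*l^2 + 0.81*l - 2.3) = 1.4455*l^5 + 2.0608*l^4 - 11.6352*l^3 + 11.4129*l^2 - 3.0994*l - 6.808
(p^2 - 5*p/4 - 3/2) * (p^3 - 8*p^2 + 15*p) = p^5 - 37*p^4/4 + 47*p^3/2 - 27*p^2/4 - 45*p/2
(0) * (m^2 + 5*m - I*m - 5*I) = 0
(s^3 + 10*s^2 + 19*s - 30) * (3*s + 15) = 3*s^4 + 45*s^3 + 207*s^2 + 195*s - 450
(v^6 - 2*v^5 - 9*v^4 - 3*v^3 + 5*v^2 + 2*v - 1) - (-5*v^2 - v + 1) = v^6 - 2*v^5 - 9*v^4 - 3*v^3 + 10*v^2 + 3*v - 2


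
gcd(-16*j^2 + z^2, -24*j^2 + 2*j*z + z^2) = -4*j + z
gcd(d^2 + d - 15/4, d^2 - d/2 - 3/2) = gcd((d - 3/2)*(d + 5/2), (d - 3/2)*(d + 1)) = d - 3/2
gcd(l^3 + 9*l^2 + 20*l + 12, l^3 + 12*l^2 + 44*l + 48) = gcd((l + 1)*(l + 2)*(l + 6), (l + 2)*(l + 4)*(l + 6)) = l^2 + 8*l + 12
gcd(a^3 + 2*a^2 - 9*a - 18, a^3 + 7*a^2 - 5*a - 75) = a - 3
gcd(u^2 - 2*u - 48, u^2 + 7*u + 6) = u + 6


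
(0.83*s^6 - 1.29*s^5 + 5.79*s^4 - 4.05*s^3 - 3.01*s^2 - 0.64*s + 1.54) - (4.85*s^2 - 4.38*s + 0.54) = 0.83*s^6 - 1.29*s^5 + 5.79*s^4 - 4.05*s^3 - 7.86*s^2 + 3.74*s + 1.0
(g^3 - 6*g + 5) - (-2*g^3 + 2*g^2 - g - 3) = 3*g^3 - 2*g^2 - 5*g + 8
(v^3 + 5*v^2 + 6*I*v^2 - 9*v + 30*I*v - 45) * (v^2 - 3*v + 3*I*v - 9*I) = v^5 + 2*v^4 + 9*I*v^4 - 42*v^3 + 18*I*v^3 - 54*v^2 - 162*I*v^2 + 405*v - 54*I*v + 405*I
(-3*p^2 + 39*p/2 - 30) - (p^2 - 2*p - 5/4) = -4*p^2 + 43*p/2 - 115/4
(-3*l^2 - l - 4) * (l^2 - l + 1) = -3*l^4 + 2*l^3 - 6*l^2 + 3*l - 4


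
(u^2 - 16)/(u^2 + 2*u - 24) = (u + 4)/(u + 6)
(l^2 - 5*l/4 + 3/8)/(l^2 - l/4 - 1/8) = (4*l - 3)/(4*l + 1)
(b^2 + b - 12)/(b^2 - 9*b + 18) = (b + 4)/(b - 6)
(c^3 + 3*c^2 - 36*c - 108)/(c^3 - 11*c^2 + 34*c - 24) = (c^2 + 9*c + 18)/(c^2 - 5*c + 4)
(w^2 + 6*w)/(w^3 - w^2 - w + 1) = w*(w + 6)/(w^3 - w^2 - w + 1)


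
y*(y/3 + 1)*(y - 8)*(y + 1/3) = y^4/3 - 14*y^3/9 - 77*y^2/9 - 8*y/3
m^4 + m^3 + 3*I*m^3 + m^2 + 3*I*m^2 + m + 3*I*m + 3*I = (m + 1)*(m - I)*(m + I)*(m + 3*I)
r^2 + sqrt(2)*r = r*(r + sqrt(2))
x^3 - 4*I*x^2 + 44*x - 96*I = (x - 8*I)*(x - 2*I)*(x + 6*I)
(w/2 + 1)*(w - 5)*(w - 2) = w^3/2 - 5*w^2/2 - 2*w + 10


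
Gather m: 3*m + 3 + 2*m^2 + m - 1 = 2*m^2 + 4*m + 2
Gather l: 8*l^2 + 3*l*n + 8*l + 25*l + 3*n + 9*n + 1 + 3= 8*l^2 + l*(3*n + 33) + 12*n + 4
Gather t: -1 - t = -t - 1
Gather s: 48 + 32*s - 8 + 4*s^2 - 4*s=4*s^2 + 28*s + 40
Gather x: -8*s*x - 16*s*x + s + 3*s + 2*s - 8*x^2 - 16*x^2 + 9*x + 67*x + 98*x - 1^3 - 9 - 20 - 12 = 6*s - 24*x^2 + x*(174 - 24*s) - 42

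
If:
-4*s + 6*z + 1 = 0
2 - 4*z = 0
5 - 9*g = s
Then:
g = 4/9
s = 1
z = 1/2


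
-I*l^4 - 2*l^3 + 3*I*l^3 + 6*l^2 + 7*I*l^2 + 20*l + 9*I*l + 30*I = (l - 5)*(l + 2)*(l - 3*I)*(-I*l + 1)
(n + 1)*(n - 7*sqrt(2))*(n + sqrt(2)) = n^3 - 6*sqrt(2)*n^2 + n^2 - 14*n - 6*sqrt(2)*n - 14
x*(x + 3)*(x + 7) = x^3 + 10*x^2 + 21*x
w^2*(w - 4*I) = w^3 - 4*I*w^2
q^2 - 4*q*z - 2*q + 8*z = (q - 2)*(q - 4*z)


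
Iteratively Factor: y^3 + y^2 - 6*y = (y + 3)*(y^2 - 2*y) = (y - 2)*(y + 3)*(y)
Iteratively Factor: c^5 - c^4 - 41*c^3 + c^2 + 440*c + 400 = (c + 1)*(c^4 - 2*c^3 - 39*c^2 + 40*c + 400) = (c - 5)*(c + 1)*(c^3 + 3*c^2 - 24*c - 80) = (c - 5)*(c + 1)*(c + 4)*(c^2 - c - 20) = (c - 5)*(c + 1)*(c + 4)^2*(c - 5)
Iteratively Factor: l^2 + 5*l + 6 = (l + 3)*(l + 2)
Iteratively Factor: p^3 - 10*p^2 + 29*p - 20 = (p - 4)*(p^2 - 6*p + 5) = (p - 4)*(p - 1)*(p - 5)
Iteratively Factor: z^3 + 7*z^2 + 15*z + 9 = (z + 3)*(z^2 + 4*z + 3) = (z + 1)*(z + 3)*(z + 3)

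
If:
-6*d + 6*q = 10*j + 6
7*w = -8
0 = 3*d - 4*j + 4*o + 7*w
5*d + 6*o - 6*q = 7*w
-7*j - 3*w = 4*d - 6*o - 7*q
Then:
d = 2510/679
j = -4299/2716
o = -6397/2716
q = 5591/2716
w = -8/7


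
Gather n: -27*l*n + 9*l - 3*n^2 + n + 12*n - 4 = 9*l - 3*n^2 + n*(13 - 27*l) - 4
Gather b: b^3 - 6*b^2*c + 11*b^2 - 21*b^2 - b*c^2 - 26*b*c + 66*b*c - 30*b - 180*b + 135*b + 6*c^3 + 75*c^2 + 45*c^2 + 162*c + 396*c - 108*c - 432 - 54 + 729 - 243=b^3 + b^2*(-6*c - 10) + b*(-c^2 + 40*c - 75) + 6*c^3 + 120*c^2 + 450*c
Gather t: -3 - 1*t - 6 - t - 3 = -2*t - 12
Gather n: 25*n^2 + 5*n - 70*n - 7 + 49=25*n^2 - 65*n + 42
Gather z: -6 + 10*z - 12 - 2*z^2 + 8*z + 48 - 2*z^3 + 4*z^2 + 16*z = -2*z^3 + 2*z^2 + 34*z + 30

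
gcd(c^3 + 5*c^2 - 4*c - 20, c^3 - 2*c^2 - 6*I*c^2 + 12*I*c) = c - 2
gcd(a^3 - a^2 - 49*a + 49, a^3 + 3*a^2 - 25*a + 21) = a^2 + 6*a - 7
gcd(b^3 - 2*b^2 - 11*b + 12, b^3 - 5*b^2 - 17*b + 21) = b^2 + 2*b - 3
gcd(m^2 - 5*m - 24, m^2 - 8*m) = m - 8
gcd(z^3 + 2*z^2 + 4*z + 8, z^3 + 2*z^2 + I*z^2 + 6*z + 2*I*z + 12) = z^2 + z*(2 - 2*I) - 4*I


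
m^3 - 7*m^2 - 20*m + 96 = (m - 8)*(m - 3)*(m + 4)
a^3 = a^3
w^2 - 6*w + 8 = (w - 4)*(w - 2)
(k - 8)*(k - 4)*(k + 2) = k^3 - 10*k^2 + 8*k + 64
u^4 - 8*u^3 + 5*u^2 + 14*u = u*(u - 7)*(u - 2)*(u + 1)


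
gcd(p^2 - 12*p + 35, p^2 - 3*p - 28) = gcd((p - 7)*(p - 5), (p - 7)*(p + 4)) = p - 7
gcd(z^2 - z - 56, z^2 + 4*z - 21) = z + 7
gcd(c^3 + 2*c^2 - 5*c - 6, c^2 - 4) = c - 2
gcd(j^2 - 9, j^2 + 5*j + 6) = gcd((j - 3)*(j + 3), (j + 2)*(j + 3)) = j + 3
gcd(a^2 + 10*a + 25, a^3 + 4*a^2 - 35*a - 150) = a^2 + 10*a + 25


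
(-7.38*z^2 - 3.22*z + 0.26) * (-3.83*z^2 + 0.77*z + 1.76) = 28.2654*z^4 + 6.65*z^3 - 16.464*z^2 - 5.467*z + 0.4576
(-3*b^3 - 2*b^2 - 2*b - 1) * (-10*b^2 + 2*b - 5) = 30*b^5 + 14*b^4 + 31*b^3 + 16*b^2 + 8*b + 5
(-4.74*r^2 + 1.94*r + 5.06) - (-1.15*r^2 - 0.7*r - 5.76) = -3.59*r^2 + 2.64*r + 10.82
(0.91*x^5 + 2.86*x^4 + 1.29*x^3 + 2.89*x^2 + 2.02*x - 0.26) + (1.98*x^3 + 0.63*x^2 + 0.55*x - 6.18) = 0.91*x^5 + 2.86*x^4 + 3.27*x^3 + 3.52*x^2 + 2.57*x - 6.44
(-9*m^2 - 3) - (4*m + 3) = -9*m^2 - 4*m - 6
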